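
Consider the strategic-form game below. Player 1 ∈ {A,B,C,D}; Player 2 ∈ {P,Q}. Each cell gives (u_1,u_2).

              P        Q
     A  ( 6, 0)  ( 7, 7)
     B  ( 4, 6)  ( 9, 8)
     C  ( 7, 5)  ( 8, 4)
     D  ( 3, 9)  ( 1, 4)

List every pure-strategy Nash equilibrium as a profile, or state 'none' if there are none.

(A,P): not NE [P1→C gives 7>6; P2→Q gives 7>0]
(A,Q): not NE [P1→B gives 9>7]
(B,P): not NE [P1→C gives 7>4; P2→Q gives 8>6]
(B,Q): NE
(C,P): NE
(C,Q): not NE [P1→B gives 9>8; P2→P gives 5>4]
(D,P): not NE [P1→C gives 7>3]
(D,Q): not NE [P1→B gives 9>1; P2→P gives 9>4]

PSNE = {(B,Q), (C,P)}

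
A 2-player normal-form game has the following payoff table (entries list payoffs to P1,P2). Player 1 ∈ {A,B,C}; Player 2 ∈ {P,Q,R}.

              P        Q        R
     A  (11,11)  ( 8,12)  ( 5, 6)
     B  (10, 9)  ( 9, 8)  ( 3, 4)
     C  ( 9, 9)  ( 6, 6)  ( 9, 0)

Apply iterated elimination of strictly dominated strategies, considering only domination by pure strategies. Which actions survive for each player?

P2 drop R (P beats it: A:11>6 B:9>4 C:9>0)
P1 drop C (A beats it: P:11>9 Q:8>6)
P1→{A,B} P2→{P,Q}

Survivors P1:{A,B} P2:{P,Q}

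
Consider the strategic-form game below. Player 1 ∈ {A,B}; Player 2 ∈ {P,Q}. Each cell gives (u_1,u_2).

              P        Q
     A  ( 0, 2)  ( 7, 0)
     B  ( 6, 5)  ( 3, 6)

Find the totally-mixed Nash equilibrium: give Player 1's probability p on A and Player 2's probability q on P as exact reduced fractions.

P1 indiff ⇒ q·0+(1-q)·7 = q·6+(1-q)·3 ⇒ q(-6) = (1-q)(-4) ⇒ q = 2/5
P2 indiff ⇒ p·2+(1-p)·5 = p·0+(1-p)·6 ⇒ p(2) = (1-p)(1) ⇒ p = 1/3

(p,q) = (1/3, 2/5)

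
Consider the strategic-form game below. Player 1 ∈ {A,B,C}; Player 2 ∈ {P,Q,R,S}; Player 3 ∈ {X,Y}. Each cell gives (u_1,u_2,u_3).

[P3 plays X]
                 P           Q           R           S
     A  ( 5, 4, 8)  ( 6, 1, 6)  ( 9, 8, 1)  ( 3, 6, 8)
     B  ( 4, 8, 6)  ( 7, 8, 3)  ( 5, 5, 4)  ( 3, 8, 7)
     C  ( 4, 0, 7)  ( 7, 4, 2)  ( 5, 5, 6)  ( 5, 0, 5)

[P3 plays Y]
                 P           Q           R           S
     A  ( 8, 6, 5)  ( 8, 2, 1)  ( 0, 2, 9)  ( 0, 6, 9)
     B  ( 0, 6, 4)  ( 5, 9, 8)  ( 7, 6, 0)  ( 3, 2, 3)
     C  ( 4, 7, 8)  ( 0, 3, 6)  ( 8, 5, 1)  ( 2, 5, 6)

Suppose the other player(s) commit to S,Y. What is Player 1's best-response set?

argmax u_1 = {B}

u_1(A vs S,Y) = 0
u_1(B vs S,Y) = 3
u_1(C vs S,Y) = 2
max payoff 3 at {B}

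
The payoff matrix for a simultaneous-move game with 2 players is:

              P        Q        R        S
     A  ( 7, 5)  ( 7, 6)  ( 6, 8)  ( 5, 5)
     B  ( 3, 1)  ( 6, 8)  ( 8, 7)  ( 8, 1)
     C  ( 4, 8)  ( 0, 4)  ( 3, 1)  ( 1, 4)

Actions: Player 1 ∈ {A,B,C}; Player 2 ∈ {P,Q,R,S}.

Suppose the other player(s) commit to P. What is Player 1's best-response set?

P1 best: {A}

u_1(A vs P) = 7
u_1(B vs P) = 3
u_1(C vs P) = 4
max payoff 7 at {A}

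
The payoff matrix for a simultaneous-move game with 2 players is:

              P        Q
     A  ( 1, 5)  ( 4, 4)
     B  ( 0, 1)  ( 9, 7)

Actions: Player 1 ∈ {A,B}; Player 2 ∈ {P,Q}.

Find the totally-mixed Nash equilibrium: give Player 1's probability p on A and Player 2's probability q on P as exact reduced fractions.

P1 indiff ⇒ q·1+(1-q)·4 = q·0+(1-q)·9 ⇒ q(1) = (1-q)(5) ⇒ q = 5/6
P2 indiff ⇒ p·5+(1-p)·1 = p·4+(1-p)·7 ⇒ p(1) = (1-p)(6) ⇒ p = 6/7

(p,q) = (6/7, 5/6)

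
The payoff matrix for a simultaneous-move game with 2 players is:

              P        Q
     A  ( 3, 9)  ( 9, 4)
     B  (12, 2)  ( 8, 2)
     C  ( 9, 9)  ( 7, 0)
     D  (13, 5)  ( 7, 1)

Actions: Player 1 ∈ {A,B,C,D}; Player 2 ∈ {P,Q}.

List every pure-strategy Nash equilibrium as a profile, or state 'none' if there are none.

(A,P): not NE [P1→D gives 13>3]
(A,Q): not NE [P2→P gives 9>4]
(B,P): not NE [P1→D gives 13>12]
(B,Q): not NE [P1→A gives 9>8]
(C,P): not NE [P1→D gives 13>9]
(C,Q): not NE [P1→A gives 9>7; P2→P gives 9>0]
(D,P): NE
(D,Q): not NE [P1→A gives 9>7; P2→P gives 5>1]

Nash profiles: (D,P)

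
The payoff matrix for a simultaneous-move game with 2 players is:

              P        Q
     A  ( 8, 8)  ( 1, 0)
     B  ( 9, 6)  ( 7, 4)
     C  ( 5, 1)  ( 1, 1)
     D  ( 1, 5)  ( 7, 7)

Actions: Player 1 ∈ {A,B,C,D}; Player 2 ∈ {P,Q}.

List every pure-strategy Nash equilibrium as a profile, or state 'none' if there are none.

(A,P): not NE [P1→B gives 9>8]
(A,Q): not NE [P1→D gives 7>1; P2→P gives 8>0]
(B,P): NE
(B,Q): not NE [P2→P gives 6>4]
(C,P): not NE [P1→B gives 9>5]
(C,Q): not NE [P1→D gives 7>1]
(D,P): not NE [P1→B gives 9>1; P2→Q gives 7>5]
(D,Q): NE

Nash profiles: (B,P), (D,Q)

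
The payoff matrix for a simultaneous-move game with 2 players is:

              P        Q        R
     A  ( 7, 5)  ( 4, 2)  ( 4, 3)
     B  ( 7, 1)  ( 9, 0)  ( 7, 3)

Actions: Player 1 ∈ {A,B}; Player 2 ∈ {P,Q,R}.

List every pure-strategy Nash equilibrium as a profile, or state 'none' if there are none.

PSNE = {(A,P), (B,R)}

(A,P): NE
(A,Q): not NE [P1→B gives 9>4; P2→P gives 5>2]
(A,R): not NE [P1→B gives 7>4; P2→P gives 5>3]
(B,P): not NE [P2→R gives 3>1]
(B,Q): not NE [P2→R gives 3>0]
(B,R): NE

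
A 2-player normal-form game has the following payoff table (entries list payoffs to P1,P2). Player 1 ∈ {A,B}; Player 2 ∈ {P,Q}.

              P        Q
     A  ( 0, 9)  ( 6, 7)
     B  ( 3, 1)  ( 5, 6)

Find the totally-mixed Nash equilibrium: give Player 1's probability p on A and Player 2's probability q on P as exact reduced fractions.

P1 indiff ⇒ q·0+(1-q)·6 = q·3+(1-q)·5 ⇒ q(-3) = (1-q)(-1) ⇒ q = 1/4
P2 indiff ⇒ p·9+(1-p)·1 = p·7+(1-p)·6 ⇒ p(2) = (1-p)(5) ⇒ p = 5/7

(p,q) = (5/7, 1/4)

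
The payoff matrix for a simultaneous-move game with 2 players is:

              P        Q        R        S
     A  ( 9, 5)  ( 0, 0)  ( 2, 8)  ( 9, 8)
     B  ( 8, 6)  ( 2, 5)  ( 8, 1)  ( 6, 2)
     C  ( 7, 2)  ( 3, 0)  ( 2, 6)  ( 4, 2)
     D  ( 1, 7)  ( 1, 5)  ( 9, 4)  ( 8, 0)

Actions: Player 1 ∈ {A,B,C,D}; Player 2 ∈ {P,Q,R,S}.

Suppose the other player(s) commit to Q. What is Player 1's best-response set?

u_1(A vs Q) = 0
u_1(B vs Q) = 2
u_1(C vs Q) = 3
u_1(D vs Q) = 1
max payoff 3 at {C}

argmax u_1 = {C}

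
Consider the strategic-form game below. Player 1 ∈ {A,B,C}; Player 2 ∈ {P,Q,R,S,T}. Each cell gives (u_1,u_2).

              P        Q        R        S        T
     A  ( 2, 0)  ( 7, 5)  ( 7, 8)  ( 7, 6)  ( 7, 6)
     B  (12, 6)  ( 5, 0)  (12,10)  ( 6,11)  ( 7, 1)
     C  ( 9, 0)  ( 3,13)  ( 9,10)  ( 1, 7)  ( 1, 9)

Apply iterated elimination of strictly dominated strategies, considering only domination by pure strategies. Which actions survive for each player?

IESDS → P1:{A,B} P2:{R,S}

P1 drop C (B beats it: P:12>9 Q:5>3 R:12>9 S:6>1 T:7>1)
P2 drop P (R beats it: A:8>0 B:10>6)
P2 drop Q (R beats it: A:8>5 B:10>0)
P2 drop T (R beats it: A:8>6 B:10>1)
P1→{A,B} P2→{R,S}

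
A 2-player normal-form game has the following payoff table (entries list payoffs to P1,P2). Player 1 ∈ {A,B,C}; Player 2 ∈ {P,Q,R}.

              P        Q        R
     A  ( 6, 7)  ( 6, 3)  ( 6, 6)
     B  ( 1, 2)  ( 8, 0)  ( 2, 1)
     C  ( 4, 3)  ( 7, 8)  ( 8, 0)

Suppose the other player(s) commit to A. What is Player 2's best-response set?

BR_2 = {P}

u_2(P vs A) = 7
u_2(Q vs A) = 3
u_2(R vs A) = 6
max payoff 7 at {P}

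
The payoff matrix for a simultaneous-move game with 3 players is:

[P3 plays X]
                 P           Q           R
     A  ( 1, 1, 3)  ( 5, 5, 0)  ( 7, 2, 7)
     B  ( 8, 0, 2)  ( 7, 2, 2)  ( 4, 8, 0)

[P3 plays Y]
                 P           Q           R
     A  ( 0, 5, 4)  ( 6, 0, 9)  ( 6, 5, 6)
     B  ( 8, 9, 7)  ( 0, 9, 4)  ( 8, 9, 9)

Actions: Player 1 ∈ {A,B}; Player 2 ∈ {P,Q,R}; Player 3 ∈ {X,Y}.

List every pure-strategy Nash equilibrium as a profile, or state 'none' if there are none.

(A,P,X): not NE [P1→B gives 8>1; P2→Q gives 5>1; P3→Y gives 4>3]
(A,P,Y): not NE [P1→B gives 8>0]
(A,Q,X): not NE [P1→B gives 7>5; P3→Y gives 9>0]
(A,Q,Y): not NE [P2→R gives 5>0]
(A,R,X): not NE [P2→Q gives 5>2]
(A,R,Y): not NE [P1→B gives 8>6; P3→X gives 7>6]
(B,P,X): not NE [P2→R gives 8>0; P3→Y gives 7>2]
(B,P,Y): NE
(B,Q,X): not NE [P2→R gives 8>2; P3→Y gives 4>2]
(B,Q,Y): not NE [P1→A gives 6>0]
(B,R,X): not NE [P1→A gives 7>4; P3→Y gives 9>0]
(B,R,Y): NE

NE set: (B,P,Y), (B,R,Y)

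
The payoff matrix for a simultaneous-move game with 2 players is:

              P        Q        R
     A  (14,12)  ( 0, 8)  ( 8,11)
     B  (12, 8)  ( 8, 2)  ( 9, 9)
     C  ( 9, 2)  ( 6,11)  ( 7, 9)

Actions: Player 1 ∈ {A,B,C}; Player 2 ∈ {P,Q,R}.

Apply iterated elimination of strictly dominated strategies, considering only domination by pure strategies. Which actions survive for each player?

P1 drop C (B beats it: P:12>9 Q:8>6 R:9>7)
P2 drop Q (P beats it: A:12>8 B:8>2)
P1→{A,B} P2→{P,R}

IESDS → P1:{A,B} P2:{P,R}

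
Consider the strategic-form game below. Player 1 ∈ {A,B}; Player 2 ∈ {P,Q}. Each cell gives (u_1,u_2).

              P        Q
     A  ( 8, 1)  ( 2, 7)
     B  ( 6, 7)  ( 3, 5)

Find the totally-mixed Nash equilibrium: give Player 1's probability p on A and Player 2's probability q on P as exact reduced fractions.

P1 mixes 1/4 on A; P2 mixes 1/3 on P

P1 indiff ⇒ q·8+(1-q)·2 = q·6+(1-q)·3 ⇒ q(2) = (1-q)(1) ⇒ q = 1/3
P2 indiff ⇒ p·1+(1-p)·7 = p·7+(1-p)·5 ⇒ p(-6) = (1-p)(-2) ⇒ p = 1/4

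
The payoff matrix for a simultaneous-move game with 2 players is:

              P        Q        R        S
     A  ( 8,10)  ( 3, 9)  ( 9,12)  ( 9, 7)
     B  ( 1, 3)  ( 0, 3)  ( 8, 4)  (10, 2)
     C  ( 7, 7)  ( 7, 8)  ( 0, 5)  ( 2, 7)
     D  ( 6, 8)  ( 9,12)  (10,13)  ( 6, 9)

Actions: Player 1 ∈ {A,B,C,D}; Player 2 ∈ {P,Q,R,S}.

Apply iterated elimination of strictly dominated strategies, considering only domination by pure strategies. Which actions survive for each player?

IESDS → P1:{A,C,D} P2:{P,Q,R}

P2 drop S (Q beats it: A:9>7 B:3>2 C:8>7 D:12>9)
P1 drop B (A beats it: P:8>1 Q:3>0 R:9>8)
P1→{A,C,D} P2→{P,Q,R}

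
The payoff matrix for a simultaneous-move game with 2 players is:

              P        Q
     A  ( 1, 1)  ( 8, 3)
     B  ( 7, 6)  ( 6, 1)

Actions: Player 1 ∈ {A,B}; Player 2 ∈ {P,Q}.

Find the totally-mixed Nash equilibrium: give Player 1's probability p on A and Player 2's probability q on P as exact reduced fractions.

P1 mixes 5/7 on A; P2 mixes 1/4 on P

P1 indiff ⇒ q·1+(1-q)·8 = q·7+(1-q)·6 ⇒ q(-6) = (1-q)(-2) ⇒ q = 1/4
P2 indiff ⇒ p·1+(1-p)·6 = p·3+(1-p)·1 ⇒ p(-2) = (1-p)(-5) ⇒ p = 5/7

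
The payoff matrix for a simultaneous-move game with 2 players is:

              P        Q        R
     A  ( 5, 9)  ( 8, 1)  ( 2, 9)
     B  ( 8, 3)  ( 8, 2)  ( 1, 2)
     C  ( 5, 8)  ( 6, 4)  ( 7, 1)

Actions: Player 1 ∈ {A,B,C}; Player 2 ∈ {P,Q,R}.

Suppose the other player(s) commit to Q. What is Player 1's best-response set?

u_1(A vs Q) = 8
u_1(B vs Q) = 8
u_1(C vs Q) = 6
max payoff 8 at {A,B}

argmax u_1 = {A,B}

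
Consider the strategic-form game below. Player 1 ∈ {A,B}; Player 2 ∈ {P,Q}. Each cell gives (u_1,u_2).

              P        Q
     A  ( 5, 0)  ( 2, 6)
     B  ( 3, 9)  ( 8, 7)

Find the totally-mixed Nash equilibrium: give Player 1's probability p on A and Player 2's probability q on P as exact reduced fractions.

p=1/4, q=3/4

P1 indiff ⇒ q·5+(1-q)·2 = q·3+(1-q)·8 ⇒ q(2) = (1-q)(6) ⇒ q = 3/4
P2 indiff ⇒ p·0+(1-p)·9 = p·6+(1-p)·7 ⇒ p(-6) = (1-p)(-2) ⇒ p = 1/4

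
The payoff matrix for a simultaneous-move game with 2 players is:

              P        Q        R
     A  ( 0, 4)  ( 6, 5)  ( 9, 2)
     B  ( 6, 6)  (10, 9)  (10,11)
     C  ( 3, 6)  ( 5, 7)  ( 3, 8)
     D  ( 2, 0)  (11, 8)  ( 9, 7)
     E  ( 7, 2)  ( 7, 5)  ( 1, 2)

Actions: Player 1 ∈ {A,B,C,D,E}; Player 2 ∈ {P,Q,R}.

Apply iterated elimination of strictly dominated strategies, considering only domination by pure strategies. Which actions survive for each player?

P1 drop A (B beats it: P:6>0 Q:10>6 R:10>9)
P1 drop C (B beats it: P:6>3 Q:10>5 R:10>3)
P2 drop P (Q beats it: B:9>6 D:8>0 E:5>2)
P1 drop E (B beats it: Q:10>7 R:10>1)
P1→{B,D} P2→{Q,R}

Survivors P1:{B,D} P2:{Q,R}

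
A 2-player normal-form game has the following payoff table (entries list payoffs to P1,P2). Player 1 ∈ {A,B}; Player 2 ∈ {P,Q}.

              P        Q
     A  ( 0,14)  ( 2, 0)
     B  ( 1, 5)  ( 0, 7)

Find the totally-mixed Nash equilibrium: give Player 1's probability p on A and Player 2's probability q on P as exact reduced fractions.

P1 indiff ⇒ q·0+(1-q)·2 = q·1+(1-q)·0 ⇒ q(-1) = (1-q)(-2) ⇒ q = 2/3
P2 indiff ⇒ p·14+(1-p)·5 = p·0+(1-p)·7 ⇒ p(14) = (1-p)(2) ⇒ p = 1/8

(p,q) = (1/8, 2/3)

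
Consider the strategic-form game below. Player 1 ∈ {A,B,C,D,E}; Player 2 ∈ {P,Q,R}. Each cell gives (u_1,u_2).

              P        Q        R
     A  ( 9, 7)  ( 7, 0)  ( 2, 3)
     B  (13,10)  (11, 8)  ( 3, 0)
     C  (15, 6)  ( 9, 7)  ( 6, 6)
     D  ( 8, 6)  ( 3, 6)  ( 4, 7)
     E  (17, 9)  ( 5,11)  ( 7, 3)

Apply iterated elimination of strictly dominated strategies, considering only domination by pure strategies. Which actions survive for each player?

P1 drop A (B beats it: P:13>9 Q:11>7 R:3>2)
P1 drop D (C beats it: P:15>8 Q:9>3 R:6>4)
P2 drop R (Q beats it: B:8>0 C:7>6 E:11>3)
P1→{B,C,E} P2→{P,Q}

Remaining: P1:{B,C,E} P2:{P,Q}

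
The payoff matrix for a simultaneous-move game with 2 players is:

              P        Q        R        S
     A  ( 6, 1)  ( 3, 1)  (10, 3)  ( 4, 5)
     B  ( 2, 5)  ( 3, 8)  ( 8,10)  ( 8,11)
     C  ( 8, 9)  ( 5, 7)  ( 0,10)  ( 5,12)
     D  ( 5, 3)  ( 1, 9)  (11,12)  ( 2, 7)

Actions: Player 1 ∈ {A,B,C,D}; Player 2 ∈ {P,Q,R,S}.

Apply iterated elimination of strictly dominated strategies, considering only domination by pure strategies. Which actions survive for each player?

P2 drop P (R beats it: A:3>1 B:10>5 C:10>9 D:12>3)
P2 drop Q (R beats it: A:3>1 B:10>8 C:10>7 D:12>9)
P1 drop C (B beats it: R:8>0 S:8>5)
P1→{A,B,D} P2→{R,S}

IESDS → P1:{A,B,D} P2:{R,S}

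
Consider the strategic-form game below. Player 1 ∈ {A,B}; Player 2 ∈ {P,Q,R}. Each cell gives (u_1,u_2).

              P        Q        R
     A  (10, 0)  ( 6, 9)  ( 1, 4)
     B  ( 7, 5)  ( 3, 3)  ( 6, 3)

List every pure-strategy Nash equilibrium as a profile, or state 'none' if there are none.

PSNE = {(A,Q)}

(A,P): not NE [P2→Q gives 9>0]
(A,Q): NE
(A,R): not NE [P1→B gives 6>1; P2→Q gives 9>4]
(B,P): not NE [P1→A gives 10>7]
(B,Q): not NE [P1→A gives 6>3; P2→P gives 5>3]
(B,R): not NE [P2→P gives 5>3]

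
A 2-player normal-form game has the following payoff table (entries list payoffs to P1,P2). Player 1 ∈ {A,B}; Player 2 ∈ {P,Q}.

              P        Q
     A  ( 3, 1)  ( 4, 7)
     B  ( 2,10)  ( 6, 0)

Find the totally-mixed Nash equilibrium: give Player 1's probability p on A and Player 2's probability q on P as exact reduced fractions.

p=5/8, q=2/3

P1 indiff ⇒ q·3+(1-q)·4 = q·2+(1-q)·6 ⇒ q(1) = (1-q)(2) ⇒ q = 2/3
P2 indiff ⇒ p·1+(1-p)·10 = p·7+(1-p)·0 ⇒ p(-6) = (1-p)(-10) ⇒ p = 5/8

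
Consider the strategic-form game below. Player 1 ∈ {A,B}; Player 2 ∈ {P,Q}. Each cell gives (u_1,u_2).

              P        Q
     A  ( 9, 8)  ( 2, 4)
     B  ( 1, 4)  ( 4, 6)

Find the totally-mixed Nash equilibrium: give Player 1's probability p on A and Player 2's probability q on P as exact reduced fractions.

P1 mixes 1/3 on A; P2 mixes 1/5 on P

P1 indiff ⇒ q·9+(1-q)·2 = q·1+(1-q)·4 ⇒ q(8) = (1-q)(2) ⇒ q = 1/5
P2 indiff ⇒ p·8+(1-p)·4 = p·4+(1-p)·6 ⇒ p(4) = (1-p)(2) ⇒ p = 1/3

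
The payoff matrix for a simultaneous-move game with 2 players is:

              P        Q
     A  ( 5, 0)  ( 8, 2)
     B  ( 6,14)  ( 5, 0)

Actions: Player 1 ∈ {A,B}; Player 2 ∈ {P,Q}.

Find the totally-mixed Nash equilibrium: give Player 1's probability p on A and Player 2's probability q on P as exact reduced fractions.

P1 indiff ⇒ q·5+(1-q)·8 = q·6+(1-q)·5 ⇒ q(-1) = (1-q)(-3) ⇒ q = 3/4
P2 indiff ⇒ p·0+(1-p)·14 = p·2+(1-p)·0 ⇒ p(-2) = (1-p)(-14) ⇒ p = 7/8

(p,q) = (7/8, 3/4)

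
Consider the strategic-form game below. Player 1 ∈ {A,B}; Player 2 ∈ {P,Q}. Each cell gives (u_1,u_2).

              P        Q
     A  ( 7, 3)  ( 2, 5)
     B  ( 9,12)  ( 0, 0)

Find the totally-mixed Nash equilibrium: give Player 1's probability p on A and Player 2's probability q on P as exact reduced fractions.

P1 indiff ⇒ q·7+(1-q)·2 = q·9+(1-q)·0 ⇒ q(-2) = (1-q)(-2) ⇒ q = 1/2
P2 indiff ⇒ p·3+(1-p)·12 = p·5+(1-p)·0 ⇒ p(-2) = (1-p)(-12) ⇒ p = 6/7

P1 mixes 6/7 on A; P2 mixes 1/2 on P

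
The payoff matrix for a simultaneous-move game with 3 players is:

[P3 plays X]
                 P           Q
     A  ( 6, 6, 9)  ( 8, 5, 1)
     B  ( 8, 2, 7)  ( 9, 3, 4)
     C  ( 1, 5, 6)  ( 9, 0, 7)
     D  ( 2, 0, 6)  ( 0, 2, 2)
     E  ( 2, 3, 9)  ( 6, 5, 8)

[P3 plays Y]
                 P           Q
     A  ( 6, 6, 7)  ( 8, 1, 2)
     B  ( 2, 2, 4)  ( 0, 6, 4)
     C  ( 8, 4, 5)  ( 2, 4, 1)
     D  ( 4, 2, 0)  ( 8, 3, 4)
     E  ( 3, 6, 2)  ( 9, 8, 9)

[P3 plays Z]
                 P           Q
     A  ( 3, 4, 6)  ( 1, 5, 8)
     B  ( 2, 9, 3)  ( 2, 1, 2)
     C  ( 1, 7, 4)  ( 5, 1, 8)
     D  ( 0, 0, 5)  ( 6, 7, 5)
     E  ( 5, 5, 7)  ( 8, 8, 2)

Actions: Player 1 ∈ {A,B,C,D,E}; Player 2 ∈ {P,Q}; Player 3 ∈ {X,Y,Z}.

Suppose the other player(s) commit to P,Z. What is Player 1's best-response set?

u_1(A vs P,Z) = 3
u_1(B vs P,Z) = 2
u_1(C vs P,Z) = 1
u_1(D vs P,Z) = 0
u_1(E vs P,Z) = 5
max payoff 5 at {E}

argmax u_1 = {E}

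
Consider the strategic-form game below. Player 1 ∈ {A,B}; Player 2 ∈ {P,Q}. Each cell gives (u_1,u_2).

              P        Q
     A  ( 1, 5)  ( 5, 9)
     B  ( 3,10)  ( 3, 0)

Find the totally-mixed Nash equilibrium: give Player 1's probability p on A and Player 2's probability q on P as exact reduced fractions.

P1 indiff ⇒ q·1+(1-q)·5 = q·3+(1-q)·3 ⇒ q(-2) = (1-q)(-2) ⇒ q = 1/2
P2 indiff ⇒ p·5+(1-p)·10 = p·9+(1-p)·0 ⇒ p(-4) = (1-p)(-10) ⇒ p = 5/7

p=5/7, q=1/2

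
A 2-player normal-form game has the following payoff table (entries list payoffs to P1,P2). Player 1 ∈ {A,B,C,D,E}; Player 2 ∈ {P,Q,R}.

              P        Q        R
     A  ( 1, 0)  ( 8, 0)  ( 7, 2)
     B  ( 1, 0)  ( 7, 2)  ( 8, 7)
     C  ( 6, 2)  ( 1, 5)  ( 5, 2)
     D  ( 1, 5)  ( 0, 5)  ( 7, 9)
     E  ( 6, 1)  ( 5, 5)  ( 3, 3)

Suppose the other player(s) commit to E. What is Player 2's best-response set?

u_2(P vs E) = 1
u_2(Q vs E) = 5
u_2(R vs E) = 3
max payoff 5 at {Q}

argmax u_2 = {Q}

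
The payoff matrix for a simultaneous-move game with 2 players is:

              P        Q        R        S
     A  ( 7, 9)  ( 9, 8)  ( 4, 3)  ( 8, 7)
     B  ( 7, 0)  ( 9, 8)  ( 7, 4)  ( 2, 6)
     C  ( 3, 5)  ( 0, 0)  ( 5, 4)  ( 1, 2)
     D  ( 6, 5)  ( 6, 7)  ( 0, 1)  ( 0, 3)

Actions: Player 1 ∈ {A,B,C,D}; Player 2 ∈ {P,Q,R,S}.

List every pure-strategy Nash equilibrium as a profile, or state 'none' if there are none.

NE set: (A,P), (B,Q)

(A,P): NE
(A,Q): not NE [P2→P gives 9>8]
(A,R): not NE [P1→B gives 7>4; P2→P gives 9>3]
(A,S): not NE [P2→P gives 9>7]
(B,P): not NE [P2→Q gives 8>0]
(B,Q): NE
(B,R): not NE [P2→Q gives 8>4]
(B,S): not NE [P1→A gives 8>2; P2→Q gives 8>6]
(C,P): not NE [P1→B gives 7>3]
(C,Q): not NE [P1→B gives 9>0; P2→P gives 5>0]
(C,R): not NE [P1→B gives 7>5; P2→P gives 5>4]
(C,S): not NE [P1→A gives 8>1; P2→P gives 5>2]
(D,P): not NE [P1→B gives 7>6; P2→Q gives 7>5]
(D,Q): not NE [P1→B gives 9>6]
(D,R): not NE [P1→B gives 7>0; P2→Q gives 7>1]
(D,S): not NE [P1→A gives 8>0; P2→Q gives 7>3]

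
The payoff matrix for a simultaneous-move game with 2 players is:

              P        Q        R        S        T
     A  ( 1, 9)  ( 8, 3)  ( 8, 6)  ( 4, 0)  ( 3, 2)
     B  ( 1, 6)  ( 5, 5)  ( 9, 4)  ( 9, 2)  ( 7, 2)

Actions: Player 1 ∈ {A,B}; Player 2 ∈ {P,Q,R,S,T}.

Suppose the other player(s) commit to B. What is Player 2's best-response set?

argmax u_2 = {P}

u_2(P vs B) = 6
u_2(Q vs B) = 5
u_2(R vs B) = 4
u_2(S vs B) = 2
u_2(T vs B) = 2
max payoff 6 at {P}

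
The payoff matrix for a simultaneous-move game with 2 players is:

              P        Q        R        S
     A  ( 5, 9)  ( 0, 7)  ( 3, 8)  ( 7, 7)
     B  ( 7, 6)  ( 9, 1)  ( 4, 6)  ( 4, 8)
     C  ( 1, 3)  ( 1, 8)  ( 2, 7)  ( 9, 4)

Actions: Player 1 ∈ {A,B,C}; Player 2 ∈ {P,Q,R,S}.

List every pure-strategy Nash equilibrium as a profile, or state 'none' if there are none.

PSNE: ∅

(A,P): not NE [P1→B gives 7>5]
(A,Q): not NE [P1→B gives 9>0; P2→P gives 9>7]
(A,R): not NE [P1→B gives 4>3; P2→P gives 9>8]
(A,S): not NE [P1→C gives 9>7; P2→P gives 9>7]
(B,P): not NE [P2→S gives 8>6]
(B,Q): not NE [P2→S gives 8>1]
(B,R): not NE [P2→S gives 8>6]
(B,S): not NE [P1→C gives 9>4]
(C,P): not NE [P1→B gives 7>1; P2→Q gives 8>3]
(C,Q): not NE [P1→B gives 9>1]
(C,R): not NE [P1→B gives 4>2; P2→Q gives 8>7]
(C,S): not NE [P2→Q gives 8>4]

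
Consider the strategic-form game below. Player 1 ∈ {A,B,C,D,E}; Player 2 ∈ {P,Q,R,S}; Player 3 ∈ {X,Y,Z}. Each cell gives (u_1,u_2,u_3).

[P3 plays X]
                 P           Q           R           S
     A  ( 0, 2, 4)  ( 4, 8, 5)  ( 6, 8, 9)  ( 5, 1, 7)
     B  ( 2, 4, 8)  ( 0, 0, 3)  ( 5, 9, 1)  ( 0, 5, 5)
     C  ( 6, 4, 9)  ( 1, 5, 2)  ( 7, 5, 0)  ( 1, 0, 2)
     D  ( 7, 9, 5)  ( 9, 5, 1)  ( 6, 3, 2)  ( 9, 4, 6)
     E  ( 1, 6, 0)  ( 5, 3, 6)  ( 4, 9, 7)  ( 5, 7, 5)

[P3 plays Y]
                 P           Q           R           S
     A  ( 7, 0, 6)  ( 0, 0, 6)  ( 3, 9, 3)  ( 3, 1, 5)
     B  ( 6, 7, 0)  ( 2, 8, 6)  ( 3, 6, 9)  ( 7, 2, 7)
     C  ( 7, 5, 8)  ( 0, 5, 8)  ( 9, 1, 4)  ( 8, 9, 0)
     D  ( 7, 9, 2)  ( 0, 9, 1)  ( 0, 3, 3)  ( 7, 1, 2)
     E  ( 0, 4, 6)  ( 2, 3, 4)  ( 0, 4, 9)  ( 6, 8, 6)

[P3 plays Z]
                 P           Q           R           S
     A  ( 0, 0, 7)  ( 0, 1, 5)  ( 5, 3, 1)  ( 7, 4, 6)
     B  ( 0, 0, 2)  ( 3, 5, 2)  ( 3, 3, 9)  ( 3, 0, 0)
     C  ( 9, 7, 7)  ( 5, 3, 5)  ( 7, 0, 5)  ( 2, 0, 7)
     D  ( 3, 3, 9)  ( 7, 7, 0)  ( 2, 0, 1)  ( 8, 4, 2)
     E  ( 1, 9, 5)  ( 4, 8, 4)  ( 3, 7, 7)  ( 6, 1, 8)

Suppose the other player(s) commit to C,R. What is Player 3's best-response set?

u_3(X vs C,R) = 0
u_3(Y vs C,R) = 4
u_3(Z vs C,R) = 5
max payoff 5 at {Z}

P3 best: {Z}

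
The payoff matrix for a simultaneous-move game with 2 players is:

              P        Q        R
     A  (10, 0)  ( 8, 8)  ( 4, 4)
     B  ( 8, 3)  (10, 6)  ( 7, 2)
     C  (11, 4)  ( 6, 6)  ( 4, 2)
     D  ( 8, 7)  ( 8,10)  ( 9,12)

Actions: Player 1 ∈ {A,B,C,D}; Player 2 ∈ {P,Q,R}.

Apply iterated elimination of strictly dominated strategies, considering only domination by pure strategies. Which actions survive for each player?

P2 drop P (Q beats it: A:8>0 B:6>3 C:6>4 D:10>7)
P1 drop A (B beats it: Q:10>8 R:7>4)
P1 drop C (B beats it: Q:10>6 R:7>4)
P1→{B,D} P2→{Q,R}

Remaining: P1:{B,D} P2:{Q,R}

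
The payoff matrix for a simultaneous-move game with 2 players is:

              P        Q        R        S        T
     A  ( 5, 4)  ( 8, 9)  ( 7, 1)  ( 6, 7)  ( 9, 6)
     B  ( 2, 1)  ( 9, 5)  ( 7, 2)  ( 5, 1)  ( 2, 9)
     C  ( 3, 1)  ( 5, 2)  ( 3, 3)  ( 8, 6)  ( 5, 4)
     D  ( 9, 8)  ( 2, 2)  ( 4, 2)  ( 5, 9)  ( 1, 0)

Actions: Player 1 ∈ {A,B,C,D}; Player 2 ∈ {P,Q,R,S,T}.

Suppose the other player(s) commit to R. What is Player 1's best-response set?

P1 best: {A,B}

u_1(A vs R) = 7
u_1(B vs R) = 7
u_1(C vs R) = 3
u_1(D vs R) = 4
max payoff 7 at {A,B}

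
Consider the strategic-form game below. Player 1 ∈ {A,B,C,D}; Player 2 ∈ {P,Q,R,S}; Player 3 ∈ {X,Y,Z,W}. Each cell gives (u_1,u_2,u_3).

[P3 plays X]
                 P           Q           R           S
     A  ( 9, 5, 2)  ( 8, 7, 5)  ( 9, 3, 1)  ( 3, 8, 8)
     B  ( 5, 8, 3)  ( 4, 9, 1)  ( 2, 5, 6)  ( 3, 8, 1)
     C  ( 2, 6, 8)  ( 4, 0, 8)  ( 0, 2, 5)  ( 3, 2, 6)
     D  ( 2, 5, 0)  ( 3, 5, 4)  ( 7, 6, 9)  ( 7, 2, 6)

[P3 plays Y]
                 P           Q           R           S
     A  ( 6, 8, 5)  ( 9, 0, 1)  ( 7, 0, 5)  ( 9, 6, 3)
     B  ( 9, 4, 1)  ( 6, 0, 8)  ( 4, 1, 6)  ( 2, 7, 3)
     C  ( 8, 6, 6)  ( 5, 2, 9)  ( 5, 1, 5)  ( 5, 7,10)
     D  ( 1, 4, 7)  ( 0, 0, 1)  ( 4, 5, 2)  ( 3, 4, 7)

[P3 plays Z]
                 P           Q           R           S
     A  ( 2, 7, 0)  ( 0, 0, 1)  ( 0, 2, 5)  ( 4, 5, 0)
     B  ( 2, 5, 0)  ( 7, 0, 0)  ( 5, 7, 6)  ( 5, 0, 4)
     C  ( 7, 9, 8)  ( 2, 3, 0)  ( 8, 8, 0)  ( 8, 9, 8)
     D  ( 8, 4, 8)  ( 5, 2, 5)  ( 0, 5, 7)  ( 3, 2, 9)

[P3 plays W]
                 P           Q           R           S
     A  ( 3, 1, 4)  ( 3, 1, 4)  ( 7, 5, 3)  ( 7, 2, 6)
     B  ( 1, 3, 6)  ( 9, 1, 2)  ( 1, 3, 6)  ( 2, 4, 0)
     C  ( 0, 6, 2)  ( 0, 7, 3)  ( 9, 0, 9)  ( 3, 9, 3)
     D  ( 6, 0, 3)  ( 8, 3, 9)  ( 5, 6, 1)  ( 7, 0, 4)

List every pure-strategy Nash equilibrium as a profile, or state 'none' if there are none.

(A,P,X): not NE [P2→S gives 8>5; P3→Y gives 5>2]
(A,P,Y): not NE [P1→B gives 9>6]
(A,P,Z): not NE [P1→D gives 8>2; P3→Y gives 5>0]
(A,P,W): not NE [P1→D gives 6>3; P2→R gives 5>1; P3→Y gives 5>4]
(A,Q,X): not NE [P2→S gives 8>7]
(A,Q,Y): not NE [P2→P gives 8>0; P3→X gives 5>1]
(A,Q,Z): not NE [P1→B gives 7>0; P2→P gives 7>0; P3→X gives 5>1]
(A,Q,W): not NE [P1→B gives 9>3; P2→R gives 5>1; P3→X gives 5>4]
(A,R,X): not NE [P2→S gives 8>3; P3→Z gives 5>1]
(A,R,Y): not NE [P2→P gives 8>0]
(A,R,Z): not NE [P1→C gives 8>0; P2→P gives 7>2]
(A,R,W): not NE [P1→C gives 9>7; P3→Z gives 5>3]
(A,S,X): not NE [P1→D gives 7>3]
(A,S,Y): not NE [P2→P gives 8>6; P3→X gives 8>3]
(A,S,Z): not NE [P1→C gives 8>4; P2→P gives 7>5; P3→X gives 8>0]
(A,S,W): not NE [P2→R gives 5>2; P3→X gives 8>6]
(B,P,X): not NE [P1→A gives 9>5; P2→Q gives 9>8; P3→W gives 6>3]
(B,P,Y): not NE [P2→S gives 7>4; P3→W gives 6>1]
(B,P,Z): not NE [P1→D gives 8>2; P2→R gives 7>5; P3→W gives 6>0]
(B,P,W): not NE [P1→D gives 6>1; P2→S gives 4>3]
(B,Q,X): not NE [P1→A gives 8>4; P3→Y gives 8>1]
(B,Q,Y): not NE [P1→A gives 9>6; P2→S gives 7>0]
(B,Q,Z): not NE [P2→R gives 7>0; P3→Y gives 8>0]
(B,Q,W): not NE [P2→S gives 4>1; P3→Y gives 8>2]
(B,R,X): not NE [P1→A gives 9>2; P2→Q gives 9>5]
(B,R,Y): not NE [P1→A gives 7>4; P2→S gives 7>1]
(B,R,Z): not NE [P1→C gives 8>5]
(B,R,W): not NE [P1→C gives 9>1; P2→S gives 4>3]
(B,S,X): not NE [P1→D gives 7>3; P2→Q gives 9>8; P3→Z gives 4>1]
(B,S,Y): not NE [P1→A gives 9>2; P3→Z gives 4>3]
(B,S,Z): not NE [P1→C gives 8>5; P2→R gives 7>0]
(B,S,W): not NE [P1→D gives 7>2; P3→Z gives 4>0]
(C,P,X): not NE [P1→A gives 9>2]
(C,P,Y): not NE [P1→B gives 9>8; P2→S gives 7>6; P3→Z gives 8>6]
(C,P,Z): not NE [P1→D gives 8>7]
(C,P,W): not NE [P1→D gives 6>0; P2→S gives 9>6; P3→Z gives 8>2]
(C,Q,X): not NE [P1→A gives 8>4; P2→P gives 6>0; P3→Y gives 9>8]
(C,Q,Y): not NE [P1→A gives 9>5; P2→S gives 7>2]
(C,Q,Z): not NE [P1→B gives 7>2; P2→S gives 9>3; P3→Y gives 9>0]
(C,Q,W): not NE [P1→B gives 9>0; P2→S gives 9>7; P3→Y gives 9>3]
(C,R,X): not NE [P1→A gives 9>0; P2→P gives 6>2; P3→W gives 9>5]
(C,R,Y): not NE [P1→A gives 7>5; P2→S gives 7>1; P3→W gives 9>5]
(C,R,Z): not NE [P2→S gives 9>8; P3→W gives 9>0]
(C,R,W): not NE [P2→S gives 9>0]
(C,S,X): not NE [P1→D gives 7>3; P2→P gives 6>2; P3→Y gives 10>6]
(C,S,Y): not NE [P1→A gives 9>5]
(C,S,Z): not NE [P3→Y gives 10>8]
(C,S,W): not NE [P1→D gives 7>3; P3→Y gives 10>3]
(D,P,X): not NE [P1→A gives 9>2; P2→R gives 6>5; P3→Z gives 8>0]
(D,P,Y): not NE [P1→B gives 9>1; P2→R gives 5>4; P3→Z gives 8>7]
(D,P,Z): not NE [P2→R gives 5>4]
(D,P,W): not NE [P2→R gives 6>0; P3→Z gives 8>3]
(D,Q,X): not NE [P1→A gives 8>3; P2→R gives 6>5; P3→W gives 9>4]
(D,Q,Y): not NE [P1→A gives 9>0; P2→R gives 5>0; P3→W gives 9>1]
(D,Q,Z): not NE [P1→B gives 7>5; P2→R gives 5>2; P3→W gives 9>5]
(D,Q,W): not NE [P1→B gives 9>8; P2→R gives 6>3]
(D,R,X): not NE [P1→A gives 9>7]
(D,R,Y): not NE [P1→A gives 7>4; P3→X gives 9>2]
(D,R,Z): not NE [P1→C gives 8>0; P3→X gives 9>7]
(D,R,W): not NE [P1→C gives 9>5; P3→X gives 9>1]
(D,S,X): not NE [P2→R gives 6>2; P3→Z gives 9>6]
(D,S,Y): not NE [P1→A gives 9>3; P2→R gives 5>4; P3→Z gives 9>7]
(D,S,Z): not NE [P1→C gives 8>3; P2→R gives 5>2]
(D,S,W): not NE [P2→R gives 6>0; P3→Z gives 9>4]

No pure NE.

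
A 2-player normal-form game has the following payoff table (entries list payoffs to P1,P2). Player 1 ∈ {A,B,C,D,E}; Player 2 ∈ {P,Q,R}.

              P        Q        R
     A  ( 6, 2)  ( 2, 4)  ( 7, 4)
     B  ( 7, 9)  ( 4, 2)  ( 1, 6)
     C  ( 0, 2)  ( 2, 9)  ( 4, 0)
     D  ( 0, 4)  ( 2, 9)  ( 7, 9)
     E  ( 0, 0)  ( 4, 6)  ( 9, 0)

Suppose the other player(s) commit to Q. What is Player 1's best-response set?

argmax u_1 = {B,E}

u_1(A vs Q) = 2
u_1(B vs Q) = 4
u_1(C vs Q) = 2
u_1(D vs Q) = 2
u_1(E vs Q) = 4
max payoff 4 at {B,E}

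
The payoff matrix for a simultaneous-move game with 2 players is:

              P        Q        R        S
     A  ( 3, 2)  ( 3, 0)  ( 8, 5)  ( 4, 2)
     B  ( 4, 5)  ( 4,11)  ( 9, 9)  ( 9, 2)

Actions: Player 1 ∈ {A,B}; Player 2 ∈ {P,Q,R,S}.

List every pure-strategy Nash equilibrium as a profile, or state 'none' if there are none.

(A,P): not NE [P1→B gives 4>3; P2→R gives 5>2]
(A,Q): not NE [P1→B gives 4>3; P2→R gives 5>0]
(A,R): not NE [P1→B gives 9>8]
(A,S): not NE [P1→B gives 9>4; P2→R gives 5>2]
(B,P): not NE [P2→Q gives 11>5]
(B,Q): NE
(B,R): not NE [P2→Q gives 11>9]
(B,S): not NE [P2→Q gives 11>2]

NE set: (B,Q)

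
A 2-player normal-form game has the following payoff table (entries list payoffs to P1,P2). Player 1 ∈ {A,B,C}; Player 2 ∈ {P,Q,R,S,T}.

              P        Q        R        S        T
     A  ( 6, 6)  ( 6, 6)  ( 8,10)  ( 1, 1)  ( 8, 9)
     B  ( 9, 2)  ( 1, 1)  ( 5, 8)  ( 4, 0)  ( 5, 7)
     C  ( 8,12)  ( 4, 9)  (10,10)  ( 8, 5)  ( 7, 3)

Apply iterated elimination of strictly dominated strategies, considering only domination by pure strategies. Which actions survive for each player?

IESDS → P1:{B,C} P2:{P,R}

P2 drop Q (R beats it: A:10>6 B:8>1 C:10>9)
P2 drop S (P beats it: A:6>1 B:2>0 C:12>5)
P2 drop T (R beats it: A:10>9 B:8>7 C:10>3)
P1 drop A (C beats it: P:8>6 R:10>8)
P1→{B,C} P2→{P,R}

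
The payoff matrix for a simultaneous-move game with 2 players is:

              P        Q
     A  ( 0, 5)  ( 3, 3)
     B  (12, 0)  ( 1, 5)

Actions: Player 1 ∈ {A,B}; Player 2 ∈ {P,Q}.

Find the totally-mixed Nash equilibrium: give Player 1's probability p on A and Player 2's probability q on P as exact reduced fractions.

P1 indiff ⇒ q·0+(1-q)·3 = q·12+(1-q)·1 ⇒ q(-12) = (1-q)(-2) ⇒ q = 1/7
P2 indiff ⇒ p·5+(1-p)·0 = p·3+(1-p)·5 ⇒ p(2) = (1-p)(5) ⇒ p = 5/7

(p,q) = (5/7, 1/7)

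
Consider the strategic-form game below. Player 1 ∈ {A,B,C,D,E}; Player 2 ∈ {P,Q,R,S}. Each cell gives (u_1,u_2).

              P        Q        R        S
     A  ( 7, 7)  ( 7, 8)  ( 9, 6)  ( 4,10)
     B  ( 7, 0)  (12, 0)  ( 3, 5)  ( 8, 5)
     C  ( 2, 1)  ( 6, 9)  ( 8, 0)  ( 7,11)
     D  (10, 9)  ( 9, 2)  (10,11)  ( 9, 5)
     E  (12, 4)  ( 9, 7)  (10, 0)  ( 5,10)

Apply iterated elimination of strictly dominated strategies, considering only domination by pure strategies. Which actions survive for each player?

Remaining: P1:{D,E} P2:{P,R,S}

P1 drop A (D beats it: P:10>7 Q:9>7 R:10>9 S:9>4)
P1 drop C (D beats it: P:10>2 Q:9>6 R:10>8 S:9>7)
P2 drop Q (S beats it: B:5>0 D:5>2 E:10>7)
P1 drop B (D beats it: P:10>7 R:10>3 S:9>8)
P1→{D,E} P2→{P,R,S}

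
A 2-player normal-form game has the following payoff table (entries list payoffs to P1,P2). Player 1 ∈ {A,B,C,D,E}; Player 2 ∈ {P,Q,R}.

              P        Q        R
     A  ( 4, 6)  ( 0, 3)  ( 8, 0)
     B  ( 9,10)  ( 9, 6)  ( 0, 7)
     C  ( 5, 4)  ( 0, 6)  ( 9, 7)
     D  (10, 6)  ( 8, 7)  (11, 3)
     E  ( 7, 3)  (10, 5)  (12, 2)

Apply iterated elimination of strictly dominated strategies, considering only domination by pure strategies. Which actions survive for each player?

Survivors P1:{B,D,E} P2:{P,Q}

P1 drop A (D beats it: P:10>4 Q:8>0 R:11>8)
P1 drop C (D beats it: P:10>5 Q:8>0 R:11>9)
P2 drop R (P beats it: B:10>7 D:6>3 E:3>2)
P1→{B,D,E} P2→{P,Q}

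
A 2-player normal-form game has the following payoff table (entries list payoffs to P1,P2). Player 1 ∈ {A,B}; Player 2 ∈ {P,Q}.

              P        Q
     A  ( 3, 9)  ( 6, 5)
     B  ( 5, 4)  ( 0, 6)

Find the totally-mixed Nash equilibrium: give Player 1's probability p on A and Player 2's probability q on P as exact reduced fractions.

P1 indiff ⇒ q·3+(1-q)·6 = q·5+(1-q)·0 ⇒ q(-2) = (1-q)(-6) ⇒ q = 3/4
P2 indiff ⇒ p·9+(1-p)·4 = p·5+(1-p)·6 ⇒ p(4) = (1-p)(2) ⇒ p = 1/3

(p,q) = (1/3, 3/4)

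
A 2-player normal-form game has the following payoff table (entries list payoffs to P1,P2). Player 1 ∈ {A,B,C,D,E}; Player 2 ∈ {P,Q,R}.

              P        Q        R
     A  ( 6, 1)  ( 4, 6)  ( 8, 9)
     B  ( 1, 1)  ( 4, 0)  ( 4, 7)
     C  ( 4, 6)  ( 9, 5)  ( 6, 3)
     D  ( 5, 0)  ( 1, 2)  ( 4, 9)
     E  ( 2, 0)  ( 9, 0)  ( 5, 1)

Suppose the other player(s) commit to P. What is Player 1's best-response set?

argmax u_1 = {A}

u_1(A vs P) = 6
u_1(B vs P) = 1
u_1(C vs P) = 4
u_1(D vs P) = 5
u_1(E vs P) = 2
max payoff 6 at {A}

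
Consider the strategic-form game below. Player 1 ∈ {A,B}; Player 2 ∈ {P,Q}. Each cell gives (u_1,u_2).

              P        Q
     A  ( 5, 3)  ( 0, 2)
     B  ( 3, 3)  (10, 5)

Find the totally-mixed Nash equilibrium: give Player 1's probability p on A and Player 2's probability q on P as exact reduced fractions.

(p,q) = (2/3, 5/6)

P1 indiff ⇒ q·5+(1-q)·0 = q·3+(1-q)·10 ⇒ q(2) = (1-q)(10) ⇒ q = 5/6
P2 indiff ⇒ p·3+(1-p)·3 = p·2+(1-p)·5 ⇒ p(1) = (1-p)(2) ⇒ p = 2/3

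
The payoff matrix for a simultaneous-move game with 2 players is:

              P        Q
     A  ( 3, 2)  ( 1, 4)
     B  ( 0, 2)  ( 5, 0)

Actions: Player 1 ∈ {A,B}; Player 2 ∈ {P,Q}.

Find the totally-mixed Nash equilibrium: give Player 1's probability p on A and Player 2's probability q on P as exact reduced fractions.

P1 mixes 1/2 on A; P2 mixes 4/7 on P

P1 indiff ⇒ q·3+(1-q)·1 = q·0+(1-q)·5 ⇒ q(3) = (1-q)(4) ⇒ q = 4/7
P2 indiff ⇒ p·2+(1-p)·2 = p·4+(1-p)·0 ⇒ p(-2) = (1-p)(-2) ⇒ p = 1/2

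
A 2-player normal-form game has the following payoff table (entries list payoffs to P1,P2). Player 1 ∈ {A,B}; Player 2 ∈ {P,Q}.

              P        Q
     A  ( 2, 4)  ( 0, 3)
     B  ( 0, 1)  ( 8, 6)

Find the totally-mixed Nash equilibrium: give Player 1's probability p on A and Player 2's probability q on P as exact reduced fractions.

P1 indiff ⇒ q·2+(1-q)·0 = q·0+(1-q)·8 ⇒ q(2) = (1-q)(8) ⇒ q = 4/5
P2 indiff ⇒ p·4+(1-p)·1 = p·3+(1-p)·6 ⇒ p(1) = (1-p)(5) ⇒ p = 5/6

P1 mixes 5/6 on A; P2 mixes 4/5 on P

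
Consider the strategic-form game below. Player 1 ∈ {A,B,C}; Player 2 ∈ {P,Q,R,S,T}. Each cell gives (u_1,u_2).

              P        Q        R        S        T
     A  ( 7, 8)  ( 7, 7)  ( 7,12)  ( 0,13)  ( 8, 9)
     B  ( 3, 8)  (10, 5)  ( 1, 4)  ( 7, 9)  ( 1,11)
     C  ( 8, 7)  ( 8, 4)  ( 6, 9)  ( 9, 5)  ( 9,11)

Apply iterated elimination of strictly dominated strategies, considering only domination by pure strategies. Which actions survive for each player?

P2 drop P (T beats it: A:9>8 B:11>8 C:11>7)
P2 drop Q (S beats it: A:13>7 B:9>5 C:5>4)
P1 drop B (C beats it: R:6>1 S:9>7 T:9>1)
P1→{A,C} P2→{R,S,T}

IESDS → P1:{A,C} P2:{R,S,T}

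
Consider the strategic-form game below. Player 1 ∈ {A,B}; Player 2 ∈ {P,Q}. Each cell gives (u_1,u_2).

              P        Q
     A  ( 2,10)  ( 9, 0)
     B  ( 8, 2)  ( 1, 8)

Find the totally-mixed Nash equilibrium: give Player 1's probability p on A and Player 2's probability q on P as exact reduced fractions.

P1 indiff ⇒ q·2+(1-q)·9 = q·8+(1-q)·1 ⇒ q(-6) = (1-q)(-8) ⇒ q = 4/7
P2 indiff ⇒ p·10+(1-p)·2 = p·0+(1-p)·8 ⇒ p(10) = (1-p)(6) ⇒ p = 3/8

P1 mixes 3/8 on A; P2 mixes 4/7 on P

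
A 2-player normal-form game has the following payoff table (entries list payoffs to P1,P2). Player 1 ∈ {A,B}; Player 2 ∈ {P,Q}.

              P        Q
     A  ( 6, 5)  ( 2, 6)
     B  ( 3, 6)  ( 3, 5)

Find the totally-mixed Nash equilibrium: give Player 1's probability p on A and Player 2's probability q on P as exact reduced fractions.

P1 mixes 1/2 on A; P2 mixes 1/4 on P

P1 indiff ⇒ q·6+(1-q)·2 = q·3+(1-q)·3 ⇒ q(3) = (1-q)(1) ⇒ q = 1/4
P2 indiff ⇒ p·5+(1-p)·6 = p·6+(1-p)·5 ⇒ p(-1) = (1-p)(-1) ⇒ p = 1/2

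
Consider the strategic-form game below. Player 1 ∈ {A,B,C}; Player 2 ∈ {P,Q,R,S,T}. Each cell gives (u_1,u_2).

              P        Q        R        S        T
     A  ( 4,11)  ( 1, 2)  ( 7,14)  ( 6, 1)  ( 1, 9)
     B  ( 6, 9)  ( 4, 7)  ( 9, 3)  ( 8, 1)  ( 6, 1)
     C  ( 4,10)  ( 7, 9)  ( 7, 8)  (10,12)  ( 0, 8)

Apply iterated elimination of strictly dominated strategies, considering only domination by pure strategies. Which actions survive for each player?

IESDS → P1:{B,C} P2:{P,S}

P1 drop A (B beats it: P:6>4 Q:4>1 R:9>7 S:8>6 T:6>1)
P2 drop Q (P beats it: B:9>7 C:10>9)
P2 drop R (P beats it: B:9>3 C:10>8)
P2 drop T (P beats it: B:9>1 C:10>8)
P1→{B,C} P2→{P,S}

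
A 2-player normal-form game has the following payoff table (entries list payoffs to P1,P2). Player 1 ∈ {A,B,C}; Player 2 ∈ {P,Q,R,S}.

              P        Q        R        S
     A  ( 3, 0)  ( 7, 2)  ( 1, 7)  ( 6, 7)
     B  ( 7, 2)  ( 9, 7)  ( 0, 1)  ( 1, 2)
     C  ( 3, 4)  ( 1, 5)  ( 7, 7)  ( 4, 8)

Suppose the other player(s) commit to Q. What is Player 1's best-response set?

argmax u_1 = {B}

u_1(A vs Q) = 7
u_1(B vs Q) = 9
u_1(C vs Q) = 1
max payoff 9 at {B}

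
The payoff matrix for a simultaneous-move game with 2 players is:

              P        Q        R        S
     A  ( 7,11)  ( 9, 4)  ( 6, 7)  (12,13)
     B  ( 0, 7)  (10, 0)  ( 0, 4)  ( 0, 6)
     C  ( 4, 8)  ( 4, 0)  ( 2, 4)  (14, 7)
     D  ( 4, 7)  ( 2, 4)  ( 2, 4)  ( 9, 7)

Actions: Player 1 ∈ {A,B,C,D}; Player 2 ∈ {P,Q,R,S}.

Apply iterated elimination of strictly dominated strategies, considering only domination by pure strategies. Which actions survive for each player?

IESDS → P1:{A,C} P2:{P,S}

P1 drop D (A beats it: P:7>4 Q:9>2 R:6>2 S:12>9)
P2 drop Q (P beats it: A:11>4 B:7>0 C:8>0)
P1 drop B (A beats it: P:7>0 R:6>0 S:12>0)
P2 drop R (P beats it: A:11>7 C:8>4)
P1→{A,C} P2→{P,S}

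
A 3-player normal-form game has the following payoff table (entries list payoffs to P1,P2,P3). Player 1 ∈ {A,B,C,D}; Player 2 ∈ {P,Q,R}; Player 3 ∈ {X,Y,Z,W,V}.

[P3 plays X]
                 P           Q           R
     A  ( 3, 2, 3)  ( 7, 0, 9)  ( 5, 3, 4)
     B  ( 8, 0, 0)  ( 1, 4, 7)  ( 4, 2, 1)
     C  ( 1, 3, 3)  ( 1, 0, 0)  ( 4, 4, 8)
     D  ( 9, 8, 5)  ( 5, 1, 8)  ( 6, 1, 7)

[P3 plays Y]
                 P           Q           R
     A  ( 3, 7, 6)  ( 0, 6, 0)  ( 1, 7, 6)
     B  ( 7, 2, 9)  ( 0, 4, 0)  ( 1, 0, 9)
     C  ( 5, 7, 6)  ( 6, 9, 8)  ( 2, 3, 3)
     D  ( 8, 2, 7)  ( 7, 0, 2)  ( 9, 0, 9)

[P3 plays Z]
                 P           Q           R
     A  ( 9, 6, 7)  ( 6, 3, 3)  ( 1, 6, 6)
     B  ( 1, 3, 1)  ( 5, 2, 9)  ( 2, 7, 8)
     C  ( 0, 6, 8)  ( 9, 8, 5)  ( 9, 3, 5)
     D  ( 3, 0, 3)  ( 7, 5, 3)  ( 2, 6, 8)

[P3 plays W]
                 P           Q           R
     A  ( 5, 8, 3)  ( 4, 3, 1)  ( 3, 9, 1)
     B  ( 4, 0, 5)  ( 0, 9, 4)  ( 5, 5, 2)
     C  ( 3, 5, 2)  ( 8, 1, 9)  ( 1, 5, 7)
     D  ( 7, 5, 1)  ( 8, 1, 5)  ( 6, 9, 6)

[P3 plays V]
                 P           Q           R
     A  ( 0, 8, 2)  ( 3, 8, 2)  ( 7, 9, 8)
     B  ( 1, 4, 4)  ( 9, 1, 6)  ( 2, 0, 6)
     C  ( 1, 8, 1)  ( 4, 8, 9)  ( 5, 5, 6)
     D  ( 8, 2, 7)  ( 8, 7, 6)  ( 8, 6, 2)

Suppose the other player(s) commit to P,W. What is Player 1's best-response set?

argmax u_1 = {D}

u_1(A vs P,W) = 5
u_1(B vs P,W) = 4
u_1(C vs P,W) = 3
u_1(D vs P,W) = 7
max payoff 7 at {D}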